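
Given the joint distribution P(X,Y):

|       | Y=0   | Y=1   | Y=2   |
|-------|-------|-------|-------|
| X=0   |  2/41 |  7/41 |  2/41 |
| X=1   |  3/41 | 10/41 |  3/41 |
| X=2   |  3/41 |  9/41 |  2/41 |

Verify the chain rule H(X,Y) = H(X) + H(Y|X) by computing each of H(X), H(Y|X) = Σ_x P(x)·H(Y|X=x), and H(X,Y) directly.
H(X) = 1.5684 bits, H(Y|X) = 1.3096 bits, H(X,Y) = 2.8779 bits

Marginal of X (row sums):
  P(X=0) = 2/41 + 7/41 + 2/41 = 11/41
  P(X=1) = 3/41 + 10/41 + 3/41 = 16/41
  P(X=2) = 3/41 + 9/41 + 2/41 = 14/41
H(X) = -[(11/41)·log₂(11/41) + (16/41)·log₂(16/41) + (14/41)·log₂(14/41)]
  = 0.5093 + 0.5298 + 0.5293 = 1.5684 bits

H(Y|X) = Σ_x P(x)·H(Y|X=x):
  X=0: P(X=0) = 11/41, P(Y|X=0) = (2/11, 7/11, 2/11) → H(Y|X=0) = 1.3093
  X=1: P(X=1) = 16/41, P(Y|X=1) = (3/16, 5/8, 3/16) → H(Y|X=1) = 1.3294
  X=2: P(X=2) = 14/41, P(Y|X=2) = (3/14, 9/14, 1/7) → H(Y|X=2) = 1.2871
H(Y|X) = (11/41)·1.3093 + (16/41)·1.3294 + (14/41)·1.2871 = 1.3096 bits

H(X,Y) = -Σ_{x,y} P(x,y) log₂ P(x,y). Per-cell terms -P(x,y)·log₂P(x,y):
  X=0: 0.2126, 0.4354, 0.2126
  X=1: 0.2760, 0.4965, 0.2760
  X=2: 0.2760, 0.4802, 0.2126
Sum of the 9 terms: H(X,Y) = 2.8779 bits

Chain rule check:
  H(X) + H(Y|X) = 1.5684 + 1.3096 = 2.8780 bits
  H(X,Y) = 2.8779 bits
✓ Chain rule verified (Δ = 0.0001 is 4-dp rounding noise: each of the three values was rounded independently).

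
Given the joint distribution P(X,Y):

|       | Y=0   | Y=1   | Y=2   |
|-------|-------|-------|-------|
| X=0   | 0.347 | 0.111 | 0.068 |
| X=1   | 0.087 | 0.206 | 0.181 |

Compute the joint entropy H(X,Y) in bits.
2.3680 bits

H(X,Y) = -Σ_{x,y} P(x,y) log₂ P(x,y). Per-cell terms -P(x,y)·log₂P(x,y):
  X=0: 0.52987, 0.35202, 0.26373
  X=1: 0.30649, 0.46953, 0.44633
Sum of the 6 terms: H(X,Y) = 2.3680 bits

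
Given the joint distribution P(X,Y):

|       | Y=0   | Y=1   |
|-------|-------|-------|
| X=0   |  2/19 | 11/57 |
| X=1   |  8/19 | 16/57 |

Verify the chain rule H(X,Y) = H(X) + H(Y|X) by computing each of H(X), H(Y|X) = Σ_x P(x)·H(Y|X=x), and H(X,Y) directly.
H(X) = 0.8791 bits, H(Y|X) = 0.9607 bits, H(X,Y) = 1.8399 bits

Marginal of X (row sums):
  P(X=0) = 2/19 + 11/57 = 17/57
  P(X=1) = 8/19 + 16/57 = 40/57
H(X) = -[(17/57)·log₂(17/57) + (40/57)·log₂(40/57)]
  = 0.52057 + 0.35857 = 0.8791 bits

H(Y|X) = Σ_x P(x)·H(Y|X=x):
  X=0: P(X=0) = 17/57, P(Y|X=0) = (6/17, 11/17) → H(Y|X=0) = 0.93667
  X=1: P(X=1) = 40/57, P(Y|X=1) = (3/5, 2/5) → H(Y|X=1) = 0.97095
H(Y|X) = (17/57)·0.93667 + (40/57)·0.97095 = 0.9607 bits

H(X,Y) = -Σ_{x,y} P(x,y) log₂ P(x,y). Per-cell terms -P(x,y)·log₂P(x,y):
  X=0: 0.34189, 0.45804
  X=1: 0.52544, 0.51450
Sum of the 4 terms: H(X,Y) = 1.8399 bits

Chain rule check:
  H(X) + H(Y|X) = 0.8791 + 0.9607 = 1.8398 bits
  H(X,Y) = 1.8399 bits
✓ Chain rule verified (Δ = 0.0001 is 4-dp rounding noise: each of the three values was rounded independently).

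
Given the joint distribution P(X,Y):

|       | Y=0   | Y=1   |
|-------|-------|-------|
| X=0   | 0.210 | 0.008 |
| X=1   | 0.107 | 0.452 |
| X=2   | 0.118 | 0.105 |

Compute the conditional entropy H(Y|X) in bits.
0.6657 bits

H(Y|X) = H(X,Y) - H(X)

H(X,Y) = -Σ_{x,y} P(x,y) log₂ P(x,y). Per-cell terms -P(x,y)·log₂P(x,y):
  X=0: 0.47282, 0.05573
  X=1: 0.34500, 0.51781
  X=2: 0.36381, 0.34141
Sum of the 6 terms: H(X,Y) = 2.0966 bits

Marginal of X (row sums):
  P(X=0) = 0.210 + 0.008 = 0.218
  P(X=1) = 0.107 + 0.452 = 0.559
  P(X=2) = 0.118 + 0.105 = 0.223
H(X) = -[0.218·log₂(0.218) + 0.559·log₂(0.559) + 0.223·log₂(0.223)]
  = 0.47908 + 0.46905 + 0.48277 = 1.4309 bits

H(Y|X) = H(X,Y) - H(X) = 2.0966 - 1.4309 = 0.6657 bits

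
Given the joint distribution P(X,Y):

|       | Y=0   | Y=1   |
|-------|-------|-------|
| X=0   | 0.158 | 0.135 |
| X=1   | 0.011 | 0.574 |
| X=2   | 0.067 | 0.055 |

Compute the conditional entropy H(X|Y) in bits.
1.0450 bits

H(X|Y) = H(X,Y) - H(Y)

H(X,Y) = -Σ_{x,y} P(x,y) log₂ P(x,y). Per-cell terms -P(x,y)·log₂P(x,y):
  X=0: 0.4206, 0.3900
  X=1: 0.0716, 0.4597
  X=2: 0.2613, 0.2301
Sum of the 6 terms: H(X,Y) = 1.8333 bits

Marginal of Y (column sums):
  P(Y=0) = 0.158 + 0.011 + 0.067 = 0.236
  P(Y=1) = 0.135 + 0.574 + 0.055 = 0.764
H(Y) = -[0.236·log₂(0.236) + 0.764·log₂(0.764)]
  = 0.4916 + 0.2967 = 0.7883 bits

H(X|Y) = H(X,Y) - H(Y) = 1.8333 - 0.7883 = 1.0450 bits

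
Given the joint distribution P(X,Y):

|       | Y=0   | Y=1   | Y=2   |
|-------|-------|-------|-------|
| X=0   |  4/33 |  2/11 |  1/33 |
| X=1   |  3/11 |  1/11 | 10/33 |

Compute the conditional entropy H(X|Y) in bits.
0.7477 bits

H(X|Y) = H(X,Y) - H(Y)

H(X,Y) = -Σ_{x,y} P(x,y) log₂ P(x,y). Per-cell terms -P(x,y)·log₂P(x,y):
  X=0: 0.36902, 0.44717, 0.15286
  X=1: 0.51122, 0.31449, 0.52196
Sum of the 6 terms: H(X,Y) = 2.3167 bits

Marginal of Y (column sums):
  P(Y=0) = 4/33 + 3/11 = 13/33
  P(Y=1) = 2/11 + 1/11 = 3/11
  P(Y=2) = 1/33 + 10/33 = 1/3
H(Y) = -[(13/33)·log₂(13/33) + (3/11)·log₂(3/11) + (1/3)·log₂(1/3)]
  = 0.52944 + 0.51122 + 0.52832 = 1.5690 bits

H(X|Y) = H(X,Y) - H(Y) = 2.3167 - 1.5690 = 0.7477 bits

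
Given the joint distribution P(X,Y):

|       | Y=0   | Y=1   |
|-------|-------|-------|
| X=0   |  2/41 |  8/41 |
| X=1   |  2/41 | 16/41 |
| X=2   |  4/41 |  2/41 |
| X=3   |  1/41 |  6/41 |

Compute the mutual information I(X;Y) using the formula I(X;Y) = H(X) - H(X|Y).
0.1269 bits

I(X;Y) = H(X) - H(X|Y)

Marginal of X (row sums):
  P(X=0) = 2/41 + 8/41 = 10/41
  P(X=1) = 2/41 + 16/41 = 18/41
  P(X=2) = 4/41 + 2/41 = 6/41
  P(X=3) = 1/41 + 6/41 = 7/41
H(X) = -[(10/41)·log₂(10/41) + (18/41)·log₂(18/41) + (6/41)·log₂(6/41) + (7/41)·log₂(7/41)]
  = 0.496494 + 0.521397 + 0.405745 + 0.435400 = 1.85904 bits

Marginal of Y (column sums):
  P(Y=0) = 2/41 + 2/41 + 4/41 + 1/41 = 9/41
  P(Y=1) = 8/41 + 16/41 + 2/41 + 6/41 = 32/41
H(X|Y) = Σ_y P(y)·H(X|Y=y):
  Y=0: P(Y=0) = 9/41, P(X|Y=0) = (2/9, 2/9, 4/9, 1/9) → H(X|Y=0) = 1.836592
  Y=1: P(Y=1) = 32/41, P(X|Y=1) = (1/4, 1/2, 1/16, 3/16) → H(X|Y=1) = 1.702820
H(X|Y) = (9/41)·1.836592 + (32/41)·1.702820 = 1.73218 bits

I(X;Y) = H(X) - H(X|Y) = 1.85904 - 1.73218 = 0.1269 bits

Cross-check via I(X;Y) = H(X) + H(Y) - H(X,Y): computing H(Y) from the column sums and H(X,Y) from the 8 cells in the same way gives H(Y) = 0.75928 bits and H(X,Y) = 2.49146 bits, so
I(X;Y) = 1.85904 + 0.75928 - 2.49146 = 0.1269 bits ✓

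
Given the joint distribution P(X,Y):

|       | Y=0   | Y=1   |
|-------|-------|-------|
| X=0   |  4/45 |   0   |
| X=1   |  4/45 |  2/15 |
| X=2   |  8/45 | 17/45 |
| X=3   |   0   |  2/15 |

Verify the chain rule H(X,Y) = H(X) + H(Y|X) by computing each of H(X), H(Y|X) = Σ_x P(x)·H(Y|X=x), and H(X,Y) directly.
H(X) = 1.6513 bits, H(Y|X) = 0.7182 bits, H(X,Y) = 2.3695 bits

Marginal of X (row sums):
  P(X=0) = 4/45 + 0 = 4/45
  P(X=1) = 4/45 + 2/15 = 2/9
  P(X=2) = 8/45 + 17/45 = 5/9
  P(X=3) = 0 + 2/15 = 2/15
H(X) = -[(4/45)·log₂(4/45) + (2/9)·log₂(2/9) + (5/9)·log₂(5/9) + (2/15)·log₂(2/15)]
  = 0.3104 + 0.4822 + 0.4711 + 0.3876 = 1.6513 bits

H(Y|X) = Σ_x P(x)·H(Y|X=x):
  X=0: P(X=0) = 4/45, P(Y|X=0) = (1, 0) → H(Y|X=0) = 0.0000
  X=1: P(X=1) = 2/9, P(Y|X=1) = (2/5, 3/5) → H(Y|X=1) = 0.9710
  X=2: P(X=2) = 5/9, P(Y|X=2) = (8/25, 17/25) → H(Y|X=2) = 0.9044
  X=3: P(X=3) = 2/15, P(Y|X=3) = (0, 1) → H(Y|X=3) = 0.0000
H(Y|X) = (4/45)·0.0000 + (2/9)·0.9710 + (5/9)·0.9044 + (2/15)·0.0000 = 0.7182 bits

H(X,Y) = -Σ_{x,y} P(x,y) log₂ P(x,y). Per-cell terms -P(x,y)·log₂P(x,y):
  X=0: 0.3104, 0.0000
  X=1: 0.3104, 0.3876
  X=2: 0.4430, 0.5305
  X=3: 0.0000, 0.3876
  (cells with P = 0 contribute 0)
Sum of the 8 terms: H(X,Y) = 2.3695 bits

Chain rule check:
  H(X) + H(Y|X) = 1.6513 + 0.7182 = 2.3695 bits
  H(X,Y) = 2.3695 bits
✓ Chain rule verified.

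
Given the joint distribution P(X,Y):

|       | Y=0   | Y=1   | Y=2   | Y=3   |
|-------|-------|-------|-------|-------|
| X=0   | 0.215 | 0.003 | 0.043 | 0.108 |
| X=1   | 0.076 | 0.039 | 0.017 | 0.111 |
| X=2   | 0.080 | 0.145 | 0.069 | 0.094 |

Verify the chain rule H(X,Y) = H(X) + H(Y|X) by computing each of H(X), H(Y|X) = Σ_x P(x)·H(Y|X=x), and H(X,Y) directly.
H(X) = 1.5566 bits, H(Y|X) = 1.6866 bits, H(X,Y) = 3.2432 bits

Marginal of X (row sums):
  P(X=0) = 0.215 + 0.003 + 0.043 + 0.108 = 0.369
  P(X=1) = 0.076 + 0.039 + 0.017 + 0.111 = 0.243
  P(X=2) = 0.080 + 0.145 + 0.069 + 0.094 = 0.388
H(X) = -[0.369·log₂(0.369) + 0.243·log₂(0.243) + 0.388·log₂(0.388)]
  = 0.530735 + 0.495956 + 0.529958 = 1.5566 bits

H(Y|X) = Σ_x P(x)·H(Y|X=x):
  X=0: P(X=0) = 0.369, P(Y|X=0) = (215/369, 1/123, 43/369, 12/41) → H(Y|X=0) = 1.390692
  X=1: P(X=1) = 0.243, P(Y|X=1) = (76/243, 13/81, 17/243, 37/81) → H(Y|X=1) = 1.732877
  X=2: P(X=2) = 0.388, P(Y|X=2) = (20/97, 145/388, 69/388, 47/194) → H(Y|X=2) = 1.938932
H(Y|X) = 0.369·1.390692 + 0.243·1.732877 + 0.388·1.938932 = 1.6866 bits

H(X,Y) = -Σ_{x,y} P(x,y) log₂ P(x,y). Per-cell terms -P(x,y)·log₂P(x,y):
  X=0: 0.476782, 0.025142, 0.195199, 0.346777
  X=1: 0.282557, 0.182535, 0.099931, 0.352022
  X=2: 0.291508, 0.403952, 0.266151, 0.320652
Sum of the 12 terms: H(X,Y) = 3.2432 bits

Chain rule check:
  H(X) + H(Y|X) = 1.5566 + 1.6866 = 3.2432 bits
  H(X,Y) = 3.2432 bits
✓ Chain rule verified.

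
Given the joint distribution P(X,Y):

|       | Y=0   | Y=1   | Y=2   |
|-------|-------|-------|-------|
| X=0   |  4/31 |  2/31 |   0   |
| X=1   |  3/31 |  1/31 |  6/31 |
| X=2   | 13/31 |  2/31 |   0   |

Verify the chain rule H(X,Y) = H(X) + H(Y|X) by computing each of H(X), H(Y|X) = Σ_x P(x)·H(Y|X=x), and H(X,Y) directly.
H(X) = 1.4919 bits, H(Y|X) = 0.8697 bits, H(X,Y) = 2.3616 bits

Marginal of X (row sums):
  P(X=0) = 4/31 + 2/31 + 0 = 6/31
  P(X=1) = 3/31 + 1/31 + 6/31 = 10/31
  P(X=2) = 13/31 + 2/31 + 0 = 15/31
H(X) = -[(6/31)·log₂(6/31) + (10/31)·log₂(10/31) + (15/31)·log₂(15/31)]
  = 0.45856 + 0.52654 + 0.50676 = 1.4919 bits

H(Y|X) = Σ_x P(x)·H(Y|X=x):
  X=0: P(X=0) = 6/31, P(Y|X=0) = (2/3, 1/3, 0) → H(Y|X=0) = 0.91830
  X=1: P(X=1) = 10/31, P(Y|X=1) = (3/10, 1/10, 3/5) → H(Y|X=1) = 1.29546
  X=2: P(X=2) = 15/31, P(Y|X=2) = (13/15, 2/15, 0) → H(Y|X=2) = 0.56651
H(Y|X) = (6/31)·0.91830 + (10/31)·1.29546 + (15/31)·0.56651 = 0.8697 bits

H(X,Y) = -Σ_{x,y} P(x,y) log₂ P(x,y). Per-cell terms -P(x,y)·log₂P(x,y):
  X=0: 0.38119, 0.25511, 0.00000
  X=1: 0.32605, 0.15981, 0.45856
  X=2: 0.52577, 0.25511, 0.00000
  (cells with P = 0 contribute 0)
Sum of the 9 terms: H(X,Y) = 2.3616 bits

Chain rule check:
  H(X) + H(Y|X) = 1.4919 + 0.8697 = 2.3616 bits
  H(X,Y) = 2.3616 bits
✓ Chain rule verified.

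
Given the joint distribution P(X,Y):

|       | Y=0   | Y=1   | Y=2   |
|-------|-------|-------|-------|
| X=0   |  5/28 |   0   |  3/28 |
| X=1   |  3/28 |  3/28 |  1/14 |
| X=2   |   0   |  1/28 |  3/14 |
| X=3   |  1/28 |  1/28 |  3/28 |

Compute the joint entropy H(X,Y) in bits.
3.0881 bits

H(X,Y) = -Σ_{x,y} P(x,y) log₂ P(x,y). Per-cell terms -P(x,y)·log₂P(x,y):
  X=0: 0.44383, 0.00000, 0.34526
  X=1: 0.34526, 0.34526, 0.27195
  X=2: 0.00000, 0.17169, 0.47623
  X=3: 0.17169, 0.17169, 0.34526
  (cells with P = 0 contribute 0)
Sum of the 12 terms: H(X,Y) = 3.0881 bits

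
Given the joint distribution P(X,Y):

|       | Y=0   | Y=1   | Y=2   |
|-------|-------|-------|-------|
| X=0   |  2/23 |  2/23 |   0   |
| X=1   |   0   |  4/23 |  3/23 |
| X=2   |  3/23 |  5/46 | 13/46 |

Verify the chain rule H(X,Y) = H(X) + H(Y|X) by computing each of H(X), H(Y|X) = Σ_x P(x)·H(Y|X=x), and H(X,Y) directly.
H(X) = 1.4509 bits, H(Y|X) = 1.2306 bits, H(X,Y) = 2.6815 bits

Marginal of X (row sums):
  P(X=0) = 2/23 + 2/23 + 0 = 4/23
  P(X=1) = 0 + 4/23 + 3/23 = 7/23
  P(X=2) = 3/23 + 5/46 + 13/46 = 12/23
H(X) = -[(4/23)·log₂(4/23) + (7/23)·log₂(7/23) + (12/23)·log₂(12/23)]
  = 0.4389 + 0.5223 + 0.4897 = 1.4509 bits

H(Y|X) = Σ_x P(x)·H(Y|X=x):
  X=0: P(X=0) = 4/23, P(Y|X=0) = (1/2, 1/2, 0) → H(Y|X=0) = 1.0000
  X=1: P(X=1) = 7/23, P(Y|X=1) = (0, 4/7, 3/7) → H(Y|X=1) = 0.9852
  X=2: P(X=2) = 12/23, P(Y|X=2) = (1/4, 5/24, 13/24) → H(Y|X=2) = 1.4506
H(Y|X) = (4/23)·1.0000 + (7/23)·0.9852 + (12/23)·1.4506 = 1.2306 bits

H(X,Y) = -Σ_{x,y} P(x,y) log₂ P(x,y). Per-cell terms -P(x,y)·log₂P(x,y):
  X=0: 0.3064, 0.3064, 0.0000
  X=1: 0.0000, 0.4389, 0.3833
  X=2: 0.3833, 0.3480, 0.5152
  (cells with P = 0 contribute 0)
Sum of the 9 terms: H(X,Y) = 2.6815 bits

Chain rule check:
  H(X) + H(Y|X) = 1.4509 + 1.2306 = 2.6815 bits
  H(X,Y) = 2.6815 bits
✓ Chain rule verified.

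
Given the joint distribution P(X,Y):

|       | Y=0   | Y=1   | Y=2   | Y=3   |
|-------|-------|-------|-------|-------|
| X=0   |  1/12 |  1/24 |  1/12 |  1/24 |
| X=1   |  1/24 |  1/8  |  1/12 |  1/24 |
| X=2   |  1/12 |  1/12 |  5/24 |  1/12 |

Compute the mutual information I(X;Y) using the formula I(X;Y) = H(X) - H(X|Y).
0.0642 bits

I(X;Y) = H(X) - H(X|Y)

Marginal of X (row sums):
  P(X=0) = 1/12 + 1/24 + 1/12 + 1/24 = 1/4
  P(X=1) = 1/24 + 1/8 + 1/12 + 1/24 = 7/24
  P(X=2) = 1/12 + 1/12 + 5/24 + 1/12 = 11/24
H(X) = -[(1/4)·log₂(1/4) + (7/24)·log₂(7/24) + (11/24)·log₂(11/24)]
  = 0.50000 + 0.51847 + 0.51587 = 1.53434 bits

Marginal of Y (column sums):
  P(Y=0) = 1/12 + 1/24 + 1/12 = 5/24
  P(Y=1) = 1/24 + 1/8 + 1/12 = 1/4
  P(Y=2) = 1/12 + 1/12 + 5/24 = 3/8
  P(Y=3) = 1/24 + 1/24 + 1/12 = 1/6
H(X|Y) = Σ_y P(y)·H(X|Y=y):
  Y=0: P(Y=0) = 5/24, P(X|Y=0) = (2/5, 1/5, 2/5) → H(X|Y=0) = 1.52193
  Y=1: P(Y=1) = 1/4, P(X|Y=1) = (1/6, 1/2, 1/3) → H(X|Y=1) = 1.45915
  Y=2: P(Y=2) = 3/8, P(X|Y=2) = (2/9, 2/9, 5/9) → H(X|Y=2) = 1.43552
  Y=3: P(Y=3) = 1/6, P(X|Y=3) = (1/4, 1/4, 1/2) → H(X|Y=3) = 1.50000
H(X|Y) = (5/24)·1.52193 + (1/4)·1.45915 + (3/8)·1.43552 + (1/6)·1.50000 = 1.47018 bits

I(X;Y) = H(X) - H(X|Y) = 1.53434 - 1.47018 = 0.0642 bits

Cross-check via I(X;Y) = H(X) + H(Y) - H(X,Y): computing H(Y) from the column sums and H(X,Y) from the 12 cells in the same way gives H(Y) = 1.93293 bits and H(X,Y) = 3.40311 bits, so
I(X;Y) = 1.53434 + 1.93293 - 3.40311 = 0.0642 bits ✓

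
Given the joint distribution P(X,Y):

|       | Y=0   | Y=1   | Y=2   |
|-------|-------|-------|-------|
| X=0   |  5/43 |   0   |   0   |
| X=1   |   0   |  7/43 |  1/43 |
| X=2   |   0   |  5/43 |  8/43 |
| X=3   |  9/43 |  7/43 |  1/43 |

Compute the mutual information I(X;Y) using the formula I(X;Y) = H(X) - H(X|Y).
0.6499 bits

I(X;Y) = H(X) - H(X|Y)

Marginal of X (row sums):
  P(X=0) = 5/43 + 0 + 0 = 5/43
  P(X=1) = 0 + 7/43 + 1/43 = 8/43
  P(X=2) = 0 + 5/43 + 8/43 = 13/43
  P(X=3) = 9/43 + 7/43 + 1/43 = 17/43
H(X) = -[(5/43)·log₂(5/43) + (8/43)·log₂(8/43) + (13/43)·log₂(13/43) + (17/43)·log₂(17/43)]
  = 0.36097 + 0.45140 + 0.52176 + 0.52929 = 1.8634 bits

Marginal of Y (column sums):
  P(Y=0) = 5/43 + 0 + 0 + 9/43 = 14/43
  P(Y=1) = 0 + 7/43 + 5/43 + 7/43 = 19/43
  P(Y=2) = 0 + 1/43 + 8/43 + 1/43 = 10/43
H(X|Y) = Σ_y P(y)·H(X|Y=y):
  Y=0: P(Y=0) = 14/43, P(X|Y=0) = (5/14, 0, 0, 9/14) → H(X|Y=0) = 0.94029
  Y=1: P(Y=1) = 19/43, P(X|Y=1) = (0, 7/19, 5/19, 7/19) → H(X|Y=1) = 1.56832
  Y=2: P(Y=2) = 10/43, P(X|Y=2) = (0, 1/10, 4/5, 1/10) → H(X|Y=2) = 0.92193
H(X|Y) = (14/43)·0.94029 + (19/43)·1.56832 + (10/43)·0.92193 = 1.2135 bits

I(X;Y) = H(X) - H(X|Y) = 1.8634 - 1.2135 = 0.6499 bits

Cross-check via I(X;Y) = H(X) + H(Y) - H(X,Y): computing H(Y) from the column sums and H(X,Y) from the 12 cells in the same way gives H(Y) = 1.5371 bits and H(X,Y) = 2.7506 bits, so
I(X;Y) = 1.8634 + 1.5371 - 2.7506 = 0.6499 bits ✓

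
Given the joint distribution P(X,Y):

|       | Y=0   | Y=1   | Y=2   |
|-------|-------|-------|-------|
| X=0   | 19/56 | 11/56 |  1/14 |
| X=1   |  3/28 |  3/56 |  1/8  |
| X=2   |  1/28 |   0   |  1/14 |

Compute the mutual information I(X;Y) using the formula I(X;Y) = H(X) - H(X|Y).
0.1629 bits

I(X;Y) = H(X) - H(X|Y)

Marginal of X (row sums):
  P(X=0) = 19/56 + 11/56 + 1/14 = 17/28
  P(X=1) = 3/28 + 3/56 + 1/8 = 2/7
  P(X=2) = 1/28 + 0 + 1/14 = 3/28
H(X) = -[(17/28)·log₂(17/28) + (2/7)·log₂(2/7) + (3/28)·log₂(3/28)]
  = 0.437077 + 0.516387 + 0.345256 = 1.29872 bits

Marginal of Y (column sums):
  P(Y=0) = 19/56 + 3/28 + 1/28 = 27/56
  P(Y=1) = 11/56 + 3/56 + 0 = 1/4
  P(Y=2) = 1/14 + 1/8 + 1/14 = 15/56
H(X|Y) = Σ_y P(y)·H(X|Y=y):
  Y=0: P(Y=0) = 27/56, P(X|Y=0) = (19/27, 2/9, 2/27) → H(X|Y=0) = 1.117095
  Y=1: P(Y=1) = 1/4, P(X|Y=1) = (11/14, 3/14, 0) → H(X|Y=1) = 0.749595
  Y=2: P(Y=2) = 15/56, P(X|Y=2) = (4/15, 7/15, 4/15) → H(X|Y=2) = 1.530125
H(X|Y) = (27/56)·1.117095 + (1/4)·0.749595 + (15/56)·1.530125 = 1.13585 bits

I(X;Y) = H(X) - H(X|Y) = 1.29872 - 1.13585 = 0.1629 bits

Cross-check via I(X;Y) = H(X) + H(Y) - H(X,Y): computing H(Y) from the column sums and H(X,Y) from the 9 cells in the same way gives H(Y) = 1.51649 bits and H(X,Y) = 2.65235 bits, so
I(X;Y) = 1.29872 + 1.51649 - 2.65235 = 0.1629 bits ✓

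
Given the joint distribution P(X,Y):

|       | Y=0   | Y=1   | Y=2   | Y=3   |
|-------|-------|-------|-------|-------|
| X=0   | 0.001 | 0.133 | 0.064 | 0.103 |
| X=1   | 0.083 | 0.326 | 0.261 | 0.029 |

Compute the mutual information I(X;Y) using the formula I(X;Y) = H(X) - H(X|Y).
0.1432 bits

I(X;Y) = H(X) - H(X|Y)

Marginal of X (row sums):
  P(X=0) = 0.001 + 0.133 + 0.064 + 0.103 = 0.301
  P(X=1) = 0.083 + 0.326 + 0.261 + 0.029 = 0.699
H(X) = -[0.301·log₂(0.301) + 0.699·log₂(0.699)]
  = 0.5214 + 0.3611 = 0.8825 bits

Marginal of Y (column sums):
  P(Y=0) = 0.001 + 0.083 = 0.084
  P(Y=1) = 0.133 + 0.326 = 0.459
  P(Y=2) = 0.064 + 0.261 = 0.325
  P(Y=3) = 0.103 + 0.029 = 0.132
H(X|Y) = Σ_y P(y)·H(X|Y=y):
  Y=0: P(Y=0) = 0.084, P(X|Y=0) = (1/84, 83/84) → H(X|Y=0) = 0.0932
  Y=1: P(Y=1) = 0.459, P(X|Y=1) = (133/459, 326/459) → H(X|Y=1) = 0.8684
  Y=2: P(Y=2) = 0.325, P(X|Y=2) = (64/325, 261/325) → H(X|Y=2) = 0.7157
  Y=3: P(Y=3) = 0.132, P(X|Y=3) = (103/132, 29/132) → H(X|Y=3) = 0.7596
H(X|Y) = 0.084·0.0932 + 0.459·0.8684 + 0.325·0.7157 + 0.132·0.7596 = 0.7393 bits

I(X;Y) = H(X) - H(X|Y) = 0.8825 - 0.7393 = 0.1432 bits

Cross-check via I(X;Y) = H(X) + H(Y) - H(X,Y): computing H(Y) from the column sums and H(X,Y) from the 8 cells in the same way gives H(Y) = 1.7284 bits and H(X,Y) = 2.4677 bits, so
I(X;Y) = 0.8825 + 1.7284 - 2.4677 = 0.1432 bits ✓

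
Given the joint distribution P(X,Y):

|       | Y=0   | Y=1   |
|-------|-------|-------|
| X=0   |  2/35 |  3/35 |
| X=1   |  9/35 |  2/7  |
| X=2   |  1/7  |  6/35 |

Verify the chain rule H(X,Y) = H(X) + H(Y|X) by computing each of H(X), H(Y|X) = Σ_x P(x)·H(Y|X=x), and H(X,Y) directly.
H(X) = 1.4043 bits, H(Y|X) = 0.9929 bits, H(X,Y) = 2.3972 bits

Marginal of X (row sums):
  P(X=0) = 2/35 + 3/35 = 1/7
  P(X=1) = 9/35 + 2/7 = 19/35
  P(X=2) = 1/7 + 6/35 = 11/35
H(X) = -[(1/7)·log₂(1/7) + (19/35)·log₂(19/35) + (11/35)·log₂(11/35)]
  = 0.40105 + 0.47845 + 0.52481 = 1.4043 bits

H(Y|X) = Σ_x P(x)·H(Y|X=x):
  X=0: P(X=0) = 1/7, P(Y|X=0) = (2/5, 3/5) → H(Y|X=0) = 0.97095
  X=1: P(X=1) = 19/35, P(Y|X=1) = (9/19, 10/19) → H(Y|X=1) = 0.99800
  X=2: P(X=2) = 11/35, P(Y|X=2) = (5/11, 6/11) → H(Y|X=2) = 0.99403
H(Y|X) = (1/7)·0.97095 + (19/35)·0.99800 + (11/35)·0.99403 = 0.9929 bits

H(X,Y) = -Σ_{x,y} P(x,y) log₂ P(x,y). Per-cell terms -P(x,y)·log₂P(x,y):
  X=0: 0.23596, 0.30380
  X=1: 0.50383, 0.51639
  X=2: 0.40105, 0.43617
Sum of the 6 terms: H(X,Y) = 2.3972 bits

Chain rule check:
  H(X) + H(Y|X) = 1.4043 + 0.9929 = 2.3972 bits
  H(X,Y) = 2.3972 bits
✓ Chain rule verified.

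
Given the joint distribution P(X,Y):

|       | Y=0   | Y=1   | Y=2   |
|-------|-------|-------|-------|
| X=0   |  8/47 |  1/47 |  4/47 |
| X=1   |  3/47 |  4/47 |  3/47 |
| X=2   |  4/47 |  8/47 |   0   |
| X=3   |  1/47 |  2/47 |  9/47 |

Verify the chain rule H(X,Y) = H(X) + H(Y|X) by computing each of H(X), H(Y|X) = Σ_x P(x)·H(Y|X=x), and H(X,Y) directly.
H(X) = 1.9937 bits, H(Y|X) = 1.1771 bits, H(X,Y) = 3.1708 bits

Marginal of X (row sums):
  P(X=0) = 8/47 + 1/47 + 4/47 = 13/47
  P(X=1) = 3/47 + 4/47 + 3/47 = 10/47
  P(X=2) = 4/47 + 8/47 + 0 = 12/47
  P(X=3) = 1/47 + 2/47 + 9/47 = 12/47
H(X) = -[(13/47)·log₂(13/47) + (10/47)·log₂(10/47) + (12/47)·log₂(12/47) + (12/47)·log₂(12/47)]
  = 0.5128498 + 0.4750342 + 0.5028833 + 0.5028833 = 1.9937 bits

H(Y|X) = Σ_x P(x)·H(Y|X=x):
  X=0: P(X=0) = 13/47, P(Y|X=0) = (8/13, 1/13, 4/13) → H(Y|X=0) = 1.2389013
  X=1: P(X=1) = 10/47, P(Y|X=1) = (3/10, 2/5, 3/10) → H(Y|X=1) = 1.5709506
  X=2: P(X=2) = 12/47, P(Y|X=2) = (1/3, 2/3, 0) → H(Y|X=2) = 0.9182958
  X=3: P(X=3) = 12/47, P(Y|X=3) = (1/12, 1/6, 3/4) → H(Y|X=3) = 1.0408521
H(Y|X) = (13/47)·1.2389013 + (10/47)·1.5709506 + (12/47)·0.9182958 + (12/47)·1.0408521 = 1.1771 bits

H(X,Y) = -Σ_{x,y} P(x,y) log₂ P(x,y). Per-cell terms -P(x,y)·log₂P(x,y):
  X=0: 0.4348236, 0.1181827, 0.3025182
  X=1: 0.2533804, 0.3025182, 0.2533804
  X=2: 0.3025182, 0.4348236, 0.0000000
  X=3: 0.1181827, 0.1938123, 0.4566378
  (cells with P = 0 contribute 0)
Sum of the 12 terms: H(X,Y) = 3.1708 bits

Chain rule check:
  H(X) + H(Y|X) = 1.9937 + 1.1771 = 3.1708 bits
  H(X,Y) = 3.1708 bits
✓ Chain rule verified.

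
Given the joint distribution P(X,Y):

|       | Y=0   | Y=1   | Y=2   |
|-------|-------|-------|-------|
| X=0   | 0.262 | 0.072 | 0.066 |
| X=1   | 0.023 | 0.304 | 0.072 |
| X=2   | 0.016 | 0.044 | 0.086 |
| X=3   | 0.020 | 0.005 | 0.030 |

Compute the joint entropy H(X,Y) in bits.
2.8601 bits

H(X,Y) = -Σ_{x,y} P(x,y) log₂ P(x,y). Per-cell terms -P(x,y)·log₂P(x,y):
  X=0: 0.50628, 0.27330, 0.25881
  X=1: 0.12517, 0.52223, 0.27330
  X=2: 0.09545, 0.19828, 0.30440
  X=3: 0.11288, 0.03822, 0.15177
Sum of the 12 terms: H(X,Y) = 2.8601 bits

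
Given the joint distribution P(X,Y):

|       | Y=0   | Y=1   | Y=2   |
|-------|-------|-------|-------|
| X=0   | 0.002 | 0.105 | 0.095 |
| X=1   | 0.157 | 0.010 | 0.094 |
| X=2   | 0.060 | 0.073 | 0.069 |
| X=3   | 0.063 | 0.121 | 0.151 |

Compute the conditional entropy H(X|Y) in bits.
1.7395 bits

H(X|Y) = H(X,Y) - H(Y)

H(X,Y) = -Σ_{x,y} P(x,y) log₂ P(x,y). Per-cell terms -P(x,y)·log₂P(x,y):
  X=0: 0.017932, 0.341412, 0.322613
  X=1: 0.419373, 0.066439, 0.320652
  X=2: 0.243534, 0.275645, 0.266151
  X=3: 0.251276, 0.368677, 0.411834
Sum of the 12 terms: H(X,Y) = 3.30554 bits

Marginal of Y (column sums):
  P(Y=0) = 0.002 + 0.157 + 0.060 + 0.063 = 0.282
  P(Y=1) = 0.105 + 0.010 + 0.073 + 0.121 = 0.309
  P(Y=2) = 0.095 + 0.094 + 0.069 + 0.151 = 0.409
H(Y) = -[0.282·log₂(0.282) + 0.309·log₂(0.309) + 0.409·log₂(0.409)]
  = 0.514998 + 0.523545 + 0.527539 = 1.56608 bits

H(X|Y) = H(X,Y) - H(Y) = 3.30554 - 1.56608 = 1.7395 bits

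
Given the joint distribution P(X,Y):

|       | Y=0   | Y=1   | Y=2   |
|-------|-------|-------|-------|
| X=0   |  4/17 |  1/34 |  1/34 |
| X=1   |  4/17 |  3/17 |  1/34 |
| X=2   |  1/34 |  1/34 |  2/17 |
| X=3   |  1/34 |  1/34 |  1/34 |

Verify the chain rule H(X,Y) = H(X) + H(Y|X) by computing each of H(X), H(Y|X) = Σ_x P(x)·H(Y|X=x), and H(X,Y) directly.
H(X) = 1.7908 bits, H(Y|X) = 1.1935 bits, H(X,Y) = 2.9842 bits

Marginal of X (row sums):
  P(X=0) = 4/17 + 1/34 + 1/34 = 5/17
  P(X=1) = 4/17 + 3/17 + 1/34 = 15/34
  P(X=2) = 1/34 + 1/34 + 2/17 = 3/17
  P(X=3) = 1/34 + 1/34 + 1/34 = 3/34
H(X) = -[(5/17)·log₂(5/17) + (15/34)·log₂(15/34) + (3/17)·log₂(3/17) + (3/34)·log₂(3/34)]
  = 0.51927 + 0.52084 + 0.44162 + 0.30904 = 1.7908 bits

H(Y|X) = Σ_x P(x)·H(Y|X=x):
  X=0: P(X=0) = 5/17, P(Y|X=0) = (4/5, 1/10, 1/10) → H(Y|X=0) = 0.92193
  X=1: P(X=1) = 15/34, P(Y|X=1) = (8/15, 2/5, 1/15) → H(Y|X=1) = 1.27291
  X=2: P(X=2) = 3/17, P(Y|X=2) = (1/6, 1/6, 2/3) → H(Y|X=2) = 1.25163
  X=3: P(X=3) = 3/34, P(Y|X=3) = (1/3, 1/3, 1/3) → H(Y|X=3) = 1.58496
H(Y|X) = (5/17)·0.92193 + (15/34)·1.27291 + (3/17)·1.25163 + (3/34)·1.58496 = 1.1935 bits

H(X,Y) = -Σ_{x,y} P(x,y) log₂ P(x,y). Per-cell terms -P(x,y)·log₂P(x,y):
  X=0: 0.49117, 0.14963, 0.14963
  X=1: 0.49117, 0.44162, 0.14963
  X=2: 0.14963, 0.14963, 0.36323
  X=3: 0.14963, 0.14963, 0.14963
Sum of the 12 terms: H(X,Y) = 2.9842 bits

Chain rule check:
  H(X) + H(Y|X) = 1.7908 + 1.1935 = 2.9843 bits
  H(X,Y) = 2.9842 bits
✓ Chain rule verified (Δ = 0.0001 is 4-dp rounding noise: each of the three values was rounded independently).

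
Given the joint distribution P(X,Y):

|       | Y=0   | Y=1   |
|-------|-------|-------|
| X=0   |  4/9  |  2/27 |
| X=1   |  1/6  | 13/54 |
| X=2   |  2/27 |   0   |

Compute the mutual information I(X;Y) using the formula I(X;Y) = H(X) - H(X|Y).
0.1942 bits

I(X;Y) = H(X) - H(X|Y)

Marginal of X (row sums):
  P(X=0) = 4/9 + 2/27 = 14/27
  P(X=1) = 1/6 + 13/54 = 11/27
  P(X=2) = 2/27 + 0 = 2/27
H(X) = -[(14/27)·log₂(14/27) + (11/27)·log₂(11/27) + (2/27)·log₂(2/27)]
  = 0.4913 + 0.5278 + 0.2781 = 1.2972 bits

Marginal of Y (column sums):
  P(Y=0) = 4/9 + 1/6 + 2/27 = 37/54
  P(Y=1) = 2/27 + 13/54 + 0 = 17/54
H(X|Y) = Σ_y P(y)·H(X|Y=y):
  Y=0: P(Y=0) = 37/54, P(X|Y=0) = (24/37, 9/37, 4/37) → H(X|Y=0) = 1.2481
  Y=1: P(Y=1) = 17/54, P(X|Y=1) = (4/17, 13/17, 0) → H(X|Y=1) = 0.7871
H(X|Y) = (37/54)·1.2481 + (17/54)·0.7871 = 1.1030 bits

I(X;Y) = H(X) - H(X|Y) = 1.2972 - 1.1030 = 0.1942 bits

Cross-check via I(X;Y) = H(X) + H(Y) - H(X,Y): computing H(Y) from the column sums and H(X,Y) from the 6 cells in the same way gives H(Y) = 0.8987 bits and H(X,Y) = 2.0017 bits, so
I(X;Y) = 1.2972 + 0.8987 - 2.0017 = 0.1942 bits ✓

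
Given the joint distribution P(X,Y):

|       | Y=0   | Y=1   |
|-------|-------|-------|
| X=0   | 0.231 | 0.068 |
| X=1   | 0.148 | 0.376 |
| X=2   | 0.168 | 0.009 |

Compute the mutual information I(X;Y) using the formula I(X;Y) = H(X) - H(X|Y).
0.2610 bits

I(X;Y) = H(X) - H(X|Y)

Marginal of X (row sums):
  P(X=0) = 0.231 + 0.068 = 0.299
  P(X=1) = 0.148 + 0.376 = 0.524
  P(X=2) = 0.168 + 0.009 = 0.177
H(X) = -[0.299·log₂(0.299) + 0.524·log₂(0.524) + 0.177·log₂(0.177)]
  = 0.52079 + 0.48856 + 0.44218 = 1.4515 bits

Marginal of Y (column sums):
  P(Y=0) = 0.231 + 0.148 + 0.168 = 0.547
  P(Y=1) = 0.068 + 0.376 + 0.009 = 0.453
H(X|Y) = Σ_y P(y)·H(X|Y=y):
  Y=0: P(Y=0) = 0.547, P(X|Y=0) = (231/547, 148/547, 168/547) → H(X|Y=0) = 1.55854
  Y=1: P(Y=1) = 0.453, P(X|Y=1) = (68/453, 376/453, 3/151) → H(X|Y=1) = 0.74610
H(X|Y) = 0.547·1.55854 + 0.453·0.74610 = 1.1905 bits

I(X;Y) = H(X) - H(X|Y) = 1.4515 - 1.1905 = 0.2610 bits

Cross-check via I(X;Y) = H(X) + H(Y) - H(X,Y): computing H(Y) from the column sums and H(X,Y) from the 6 cells in the same way gives H(Y) = 0.9936 bits and H(X,Y) = 2.1841 bits, so
I(X;Y) = 1.4515 + 0.9936 - 2.1841 = 0.2610 bits ✓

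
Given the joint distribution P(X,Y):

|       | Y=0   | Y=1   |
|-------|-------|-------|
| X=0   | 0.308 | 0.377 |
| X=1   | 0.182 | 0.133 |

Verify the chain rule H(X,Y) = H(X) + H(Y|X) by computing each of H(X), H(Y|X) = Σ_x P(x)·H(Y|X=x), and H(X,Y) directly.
H(X) = 0.8989 bits, H(Y|X) = 0.9895 bits, H(X,Y) = 1.8883 bits

Marginal of X (row sums):
  P(X=0) = 0.308 + 0.377 = 0.685
  P(X=1) = 0.182 + 0.133 = 0.315
H(X) = -[0.685·log₂(0.685) + 0.315·log₂(0.315)]
  = 0.37389 + 0.52497 = 0.8989 bits

H(Y|X) = Σ_x P(x)·H(Y|X=x):
  X=0: P(X=0) = 0.685, P(Y|X=0) = (308/685, 377/685) → H(Y|X=0) = 0.99267
  X=1: P(X=1) = 0.315, P(Y|X=1) = (26/45, 19/45) → H(Y|X=1) = 0.98247
H(Y|X) = 0.685·0.99267 + 0.315·0.98247 = 0.9895 bits

H(X,Y) = -Σ_{x,y} P(x,y) log₂ P(x,y). Per-cell terms -P(x,y)·log₂P(x,y):
  X=0: 0.52329, 0.53058
  X=1: 0.44735, 0.38710
Sum of the 4 terms: H(X,Y) = 1.8883 bits

Chain rule check:
  H(X) + H(Y|X) = 0.8989 + 0.9895 = 1.8884 bits
  H(X,Y) = 1.8883 bits
✓ Chain rule verified (Δ = 0.0001 is 4-dp rounding noise: each of the three values was rounded independently).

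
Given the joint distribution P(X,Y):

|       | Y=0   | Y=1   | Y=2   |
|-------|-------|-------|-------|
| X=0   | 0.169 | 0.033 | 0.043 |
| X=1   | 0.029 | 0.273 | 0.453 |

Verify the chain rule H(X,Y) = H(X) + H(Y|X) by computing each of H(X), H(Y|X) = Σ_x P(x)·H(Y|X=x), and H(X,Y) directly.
H(X) = 0.8033 bits, H(Y|X) = 1.1648 bits, H(X,Y) = 1.9681 bits

Marginal of X (row sums):
  P(X=0) = 0.169 + 0.033 + 0.043 = 0.245
  P(X=1) = 0.029 + 0.273 + 0.453 = 0.755
H(X) = -[0.245·log₂(0.245) + 0.755·log₂(0.755)]
  = 0.49714 + 0.30612 = 0.8033 bits

H(Y|X) = Σ_x P(x)·H(Y|X=x):
  X=0: P(X=0) = 0.245, P(Y|X=0) = (169/245, 33/245, 43/245) → H(Y|X=0) = 1.19973
  X=1: P(X=1) = 0.755, P(Y|X=1) = (29/755, 273/755, 3/5) → H(Y|X=1) = 1.15346
H(Y|X) = 0.245·1.19973 + 0.755·1.15346 = 1.1648 bits

H(X,Y) = -Σ_{x,y} P(x,y) log₂ P(x,y). Per-cell terms -P(x,y)·log₂P(x,y):
  X=0: 0.43347, 0.16241, 0.19520
  X=1: 0.14813, 0.51134, 0.51751
Sum of the 6 terms: H(X,Y) = 1.9681 bits

Chain rule check:
  H(X) + H(Y|X) = 0.8033 + 1.1648 = 1.9681 bits
  H(X,Y) = 1.9681 bits
✓ Chain rule verified.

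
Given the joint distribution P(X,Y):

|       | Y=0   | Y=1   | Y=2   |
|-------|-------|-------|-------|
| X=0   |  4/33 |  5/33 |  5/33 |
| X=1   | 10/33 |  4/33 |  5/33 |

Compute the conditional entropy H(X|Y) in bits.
0.9395 bits

H(X|Y) = H(X,Y) - H(Y)

H(X,Y) = -Σ_{x,y} P(x,y) log₂ P(x,y). Per-cell terms -P(x,y)·log₂P(x,y):
  X=0: 0.3690, 0.4125, 0.4125
  X=1: 0.5220, 0.3690, 0.4125
Sum of the 6 terms: H(X,Y) = 2.4975 bits

Marginal of Y (column sums):
  P(Y=0) = 4/33 + 10/33 = 14/33
  P(Y=1) = 5/33 + 4/33 = 3/11
  P(Y=2) = 5/33 + 5/33 = 10/33
H(Y) = -[(14/33)·log₂(14/33) + (3/11)·log₂(3/11) + (10/33)·log₂(10/33)]
  = 0.5248 + 0.5112 + 0.5220 = 1.5580 bits

H(X|Y) = H(X,Y) - H(Y) = 2.4975 - 1.5580 = 0.9395 bits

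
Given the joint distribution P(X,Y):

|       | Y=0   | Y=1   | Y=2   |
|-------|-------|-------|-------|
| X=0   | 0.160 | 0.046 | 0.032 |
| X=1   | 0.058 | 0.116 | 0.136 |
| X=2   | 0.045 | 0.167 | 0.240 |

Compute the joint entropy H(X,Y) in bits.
2.9031 bits

H(X,Y) = -Σ_{x,y} P(x,y) log₂ P(x,y). Per-cell terms -P(x,y)·log₂P(x,y):
  X=0: 0.4230, 0.2043, 0.1589
  X=1: 0.2383, 0.3605, 0.3915
  X=2: 0.2013, 0.4312, 0.4941
Sum of the 9 terms: H(X,Y) = 2.9031 bits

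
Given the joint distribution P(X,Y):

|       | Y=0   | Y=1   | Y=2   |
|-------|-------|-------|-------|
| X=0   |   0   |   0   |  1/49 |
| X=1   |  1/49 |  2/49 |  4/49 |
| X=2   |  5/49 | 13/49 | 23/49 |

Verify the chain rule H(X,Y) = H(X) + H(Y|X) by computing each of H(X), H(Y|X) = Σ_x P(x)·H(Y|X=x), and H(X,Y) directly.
H(X) = 0.7308 bits, H(Y|X) = 1.3378 bits, H(X,Y) = 2.0686 bits

Marginal of X (row sums):
  P(X=0) = 0 + 0 + 1/49 = 1/49
  P(X=1) = 1/49 + 2/49 + 4/49 = 1/7
  P(X=2) = 5/49 + 13/49 + 23/49 = 41/49
H(X) = -[(1/49)·log₂(1/49) + (1/7)·log₂(1/7) + (41/49)·log₂(41/49)]
  = 0.114586 + 0.401051 + 0.215173 = 0.7308 bits

H(Y|X) = Σ_x P(x)·H(Y|X=x):
  X=0: P(X=0) = 1/49, P(Y|X=0) = (0, 0, 1) → H(Y|X=0) = 0.000000
  X=1: P(X=1) = 1/7, P(Y|X=1) = (1/7, 2/7, 4/7) → H(Y|X=1) = 1.378783
  X=2: P(X=2) = 41/49, P(Y|X=2) = (5/41, 13/41, 23/41) → H(Y|X=2) = 1.363472
H(Y|X) = (1/49)·0.000000 + (1/7)·1.378783 + (41/49)·1.363472 = 1.3378 bits

H(X,Y) = -Σ_{x,y} P(x,y) log₂ P(x,y). Per-cell terms -P(x,y)·log₂P(x,y):
  X=0: 0.000000, 0.000000, 0.114586
  X=1: 0.114586, 0.188356, 0.295078
  X=2: 0.335998, 0.507868, 0.512171
  (cells with P = 0 contribute 0)
Sum of the 9 terms: H(X,Y) = 2.0686 bits

Chain rule check:
  H(X) + H(Y|X) = 0.7308 + 1.3378 = 2.0686 bits
  H(X,Y) = 2.0686 bits
✓ Chain rule verified.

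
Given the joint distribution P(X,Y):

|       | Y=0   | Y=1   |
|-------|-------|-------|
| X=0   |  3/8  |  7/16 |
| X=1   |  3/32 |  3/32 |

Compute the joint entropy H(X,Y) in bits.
1.6927 bits

H(X,Y) = -Σ_{x,y} P(x,y) log₂ P(x,y). Per-cell terms -P(x,y)·log₂P(x,y):
  X=0: 0.53064, 0.52178
  X=1: 0.32016, 0.32016
Sum of the 4 terms: H(X,Y) = 1.6927 bits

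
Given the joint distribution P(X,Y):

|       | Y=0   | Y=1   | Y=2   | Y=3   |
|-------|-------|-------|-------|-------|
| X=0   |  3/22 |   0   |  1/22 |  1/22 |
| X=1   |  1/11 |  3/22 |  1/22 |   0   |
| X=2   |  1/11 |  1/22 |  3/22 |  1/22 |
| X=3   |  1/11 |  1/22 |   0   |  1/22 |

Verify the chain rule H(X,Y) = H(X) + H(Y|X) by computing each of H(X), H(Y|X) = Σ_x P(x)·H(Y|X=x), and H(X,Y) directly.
H(X) = 1.9698 bits, H(Y|X) = 1.5685 bits, H(X,Y) = 3.5383 bits

Marginal of X (row sums):
  P(X=0) = 3/22 + 0 + 1/22 + 1/22 = 5/22
  P(X=1) = 1/11 + 3/22 + 1/22 + 0 = 3/11
  P(X=2) = 1/11 + 1/22 + 3/22 + 1/22 = 7/22
  P(X=3) = 1/11 + 1/22 + 0 + 1/22 = 2/11
H(X) = -[(5/22)·log₂(5/22) + (3/11)·log₂(3/11) + (7/22)·log₂(7/22) + (2/11)·log₂(2/11)]
  = 0.485796 + 0.511219 + 0.525661 + 0.447169 = 1.9698 bits

H(Y|X) = Σ_x P(x)·H(Y|X=x):
  X=0: P(X=0) = 5/22, P(Y|X=0) = (3/5, 0, 1/5, 1/5) → H(Y|X=0) = 1.370951
  X=1: P(X=1) = 3/11, P(Y|X=1) = (1/3, 1/2, 1/6, 0) → H(Y|X=1) = 1.459148
  X=2: P(X=2) = 7/22, P(Y|X=2) = (2/7, 1/7, 3/7, 1/7) → H(Y|X=2) = 1.842371
  X=3: P(X=3) = 2/11, P(Y|X=3) = (1/2, 1/4, 0, 1/4) → H(Y|X=3) = 1.500000
H(Y|X) = (5/22)·1.370951 + (3/11)·1.459148 + (7/22)·1.842371 + (2/11)·1.500000 = 1.5685 bits

H(X,Y) = -Σ_{x,y} P(x,y) log₂ P(x,y). Per-cell terms -P(x,y)·log₂P(x,y):
  X=0: 0.391973, 0.000000, 0.202701, 0.202701
  X=1: 0.314494, 0.391973, 0.202701, 0.000000
  X=2: 0.314494, 0.202701, 0.391973, 0.202701
  X=3: 0.314494, 0.202701, 0.000000, 0.202701
  (cells with P = 0 contribute 0)
Sum of the 16 terms: H(X,Y) = 3.5383 bits

Chain rule check:
  H(X) + H(Y|X) = 1.9698 + 1.5685 = 3.5383 bits
  H(X,Y) = 3.5383 bits
✓ Chain rule verified.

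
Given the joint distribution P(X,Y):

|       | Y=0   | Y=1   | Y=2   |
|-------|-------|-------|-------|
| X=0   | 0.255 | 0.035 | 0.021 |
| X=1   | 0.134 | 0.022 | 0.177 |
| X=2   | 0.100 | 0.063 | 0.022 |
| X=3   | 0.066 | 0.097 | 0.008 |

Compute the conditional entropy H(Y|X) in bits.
1.1482 bits

H(Y|X) = H(X,Y) - H(X)

H(X,Y) = -Σ_{x,y} P(x,y) log₂ P(x,y). Per-cell terms -P(x,y)·log₂P(x,y):
  X=0: 0.50271, 0.16928, 0.11704
  X=1: 0.38856, 0.12114, 0.44218
  X=2: 0.33219, 0.25128, 0.12114
  X=3: 0.25881, 0.32649, 0.05573
Sum of the 12 terms: H(X,Y) = 3.08655 bits

Marginal of X (row sums):
  P(X=0) = 0.255 + 0.035 + 0.021 = 0.311
  P(X=1) = 0.134 + 0.022 + 0.177 = 0.333
  P(X=2) = 0.100 + 0.063 + 0.022 = 0.185
  P(X=3) = 0.066 + 0.097 + 0.008 = 0.171
H(X) = -[0.311·log₂(0.311) + 0.333·log₂(0.333) + 0.185·log₂(0.185) + 0.171·log₂(0.171)]
  = 0.52404 + 0.52827 + 0.45036 + 0.43570 = 1.93837 bits

H(Y|X) = H(X,Y) - H(X) = 3.08655 - 1.93837 = 1.1482 bits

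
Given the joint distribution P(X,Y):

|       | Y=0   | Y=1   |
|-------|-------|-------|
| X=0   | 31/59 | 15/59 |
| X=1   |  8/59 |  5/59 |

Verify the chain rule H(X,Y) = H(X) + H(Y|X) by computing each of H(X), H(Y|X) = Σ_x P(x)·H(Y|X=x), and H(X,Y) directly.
H(X) = 0.7608 bits, H(Y|X) = 0.9220 bits, H(X,Y) = 1.6828 bits

Marginal of X (row sums):
  P(X=0) = 31/59 + 15/59 = 46/59
  P(X=1) = 8/59 + 5/59 = 13/59
H(X) = -[(46/59)·log₂(46/59) + (13/59)·log₂(13/59)]
  = 0.2800 + 0.4808 = 0.7608 bits

H(Y|X) = Σ_x P(x)·H(Y|X=x):
  X=0: P(X=0) = 46/59, P(Y|X=0) = (31/46, 15/46) → H(Y|X=0) = 0.9109
  X=1: P(X=1) = 13/59, P(Y|X=1) = (8/13, 5/13) → H(Y|X=1) = 0.9612
H(Y|X) = (46/59)·0.9109 + (13/59)·0.9612 = 0.9220 bits

H(X,Y) = -Σ_{x,y} P(x,y) log₂ P(x,y). Per-cell terms -P(x,y)·log₂P(x,y):
  X=0: 0.4878, 0.5023
  X=1: 0.3909, 0.3018
Sum of the 4 terms: H(X,Y) = 1.6828 bits

Chain rule check:
  H(X) + H(Y|X) = 0.7608 + 0.9220 = 1.6828 bits
  H(X,Y) = 1.6828 bits
✓ Chain rule verified.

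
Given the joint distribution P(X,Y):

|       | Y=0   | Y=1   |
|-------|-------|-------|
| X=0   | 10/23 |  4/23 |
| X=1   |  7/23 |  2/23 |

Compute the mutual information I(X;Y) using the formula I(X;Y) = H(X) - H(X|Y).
0.0036 bits

I(X;Y) = H(X) - H(X|Y)

Marginal of X (row sums):
  P(X=0) = 10/23 + 4/23 = 14/23
  P(X=1) = 7/23 + 2/23 = 9/23
H(X) = -[(14/23)·log₂(14/23) + (9/23)·log₂(9/23)]
  = 0.43595 + 0.52968 = 0.9656 bits

Marginal of Y (column sums):
  P(Y=0) = 10/23 + 7/23 = 17/23
  P(Y=1) = 4/23 + 2/23 = 6/23
H(X|Y) = Σ_y P(y)·H(X|Y=y):
  Y=0: P(Y=0) = 17/23, P(X|Y=0) = (10/17, 7/17) → H(X|Y=0) = 0.97742
  Y=1: P(Y=1) = 6/23, P(X|Y=1) = (2/3, 1/3) → H(X|Y=1) = 0.91830
H(X|Y) = (17/23)·0.97742 + (6/23)·0.91830 = 0.9620 bits

I(X;Y) = H(X) - H(X|Y) = 0.9656 - 0.9620 = 0.0036 bits

Cross-check via I(X;Y) = H(X) + H(Y) - H(X,Y): computing H(Y) from the column sums and H(X,Y) from the 4 cells in the same way gives H(Y) = 0.8281 bits and H(X,Y) = 1.7901 bits, so
I(X;Y) = 0.9656 + 0.8281 - 1.7901 = 0.0036 bits ✓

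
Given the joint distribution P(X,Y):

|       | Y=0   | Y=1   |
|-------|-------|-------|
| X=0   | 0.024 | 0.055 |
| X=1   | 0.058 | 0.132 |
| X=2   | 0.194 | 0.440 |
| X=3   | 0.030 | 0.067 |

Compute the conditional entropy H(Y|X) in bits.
0.8885 bits

H(Y|X) = H(X,Y) - H(X)

H(X,Y) = -Σ_{x,y} P(x,y) log₂ P(x,y). Per-cell terms -P(x,y)·log₂P(x,y):
  X=0: 0.1291, 0.2301
  X=1: 0.2383, 0.3856
  X=2: 0.4590, 0.5211
  X=3: 0.1518, 0.2613
Sum of the 8 terms: H(X,Y) = 2.3763 bits

Marginal of X (row sums):
  P(X=0) = 0.024 + 0.055 = 0.079
  P(X=1) = 0.058 + 0.132 = 0.190
  P(X=2) = 0.194 + 0.440 = 0.634
  P(X=3) = 0.030 + 0.067 = 0.097
H(X) = -[0.079·log₂(0.079) + 0.190·log₂(0.190) + 0.634·log₂(0.634) + 0.097·log₂(0.097)]
  = 0.2893 + 0.4552 + 0.4168 + 0.3265 = 1.4878 bits

H(Y|X) = H(X,Y) - H(X) = 2.3763 - 1.4878 = 0.8885 bits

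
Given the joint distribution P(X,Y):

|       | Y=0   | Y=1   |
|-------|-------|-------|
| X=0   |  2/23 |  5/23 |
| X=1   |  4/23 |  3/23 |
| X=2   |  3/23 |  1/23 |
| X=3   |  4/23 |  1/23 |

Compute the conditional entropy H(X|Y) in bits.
1.8350 bits

H(X|Y) = H(X,Y) - H(Y)

H(X,Y) = -Σ_{x,y} P(x,y) log₂ P(x,y). Per-cell terms -P(x,y)·log₂P(x,y):
  X=0: 0.30640, 0.47862
  X=1: 0.43888, 0.38330
  X=2: 0.38330, 0.19668
  X=3: 0.43888, 0.19668
Sum of the 8 terms: H(X,Y) = 2.8227 bits

Marginal of Y (column sums):
  P(Y=0) = 2/23 + 4/23 + 3/23 + 4/23 = 13/23
  P(Y=1) = 5/23 + 3/23 + 1/23 + 1/23 = 10/23
H(Y) = -[(13/23)·log₂(13/23) + (10/23)·log₂(10/23)]
  = 0.46524 + 0.52245 = 0.9877 bits

H(X|Y) = H(X,Y) - H(Y) = 2.8227 - 0.9877 = 1.8350 bits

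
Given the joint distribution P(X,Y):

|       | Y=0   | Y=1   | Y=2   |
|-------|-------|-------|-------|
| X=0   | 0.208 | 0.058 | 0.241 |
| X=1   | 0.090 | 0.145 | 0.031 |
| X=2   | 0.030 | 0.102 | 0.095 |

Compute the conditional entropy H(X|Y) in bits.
1.3057 bits

H(X|Y) = H(X,Y) - H(Y)

H(X,Y) = -Σ_{x,y} P(x,y) log₂ P(x,y). Per-cell terms -P(x,y)·log₂P(x,y):
  X=0: 0.471192, 0.238253, 0.494748
  X=1: 0.312654, 0.403952, 0.155359
  X=2: 0.151767, 0.335923, 0.322613
Sum of the 9 terms: H(X,Y) = 2.88646 bits

Marginal of Y (column sums):
  P(Y=0) = 0.208 + 0.090 + 0.030 = 0.328
  P(Y=1) = 0.058 + 0.145 + 0.102 = 0.305
  P(Y=2) = 0.241 + 0.031 + 0.095 = 0.367
H(Y) = -[0.328·log₂(0.328) + 0.305·log₂(0.305) + 0.367·log₂(0.367)]
  = 0.527500 + 0.522501 + 0.530736 = 1.58074 bits

H(X|Y) = H(X,Y) - H(Y) = 2.88646 - 1.58074 = 1.3057 bits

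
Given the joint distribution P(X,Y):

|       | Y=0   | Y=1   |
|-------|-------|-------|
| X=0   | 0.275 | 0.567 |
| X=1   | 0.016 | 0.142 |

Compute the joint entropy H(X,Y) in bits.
1.4717 bits

H(X,Y) = -Σ_{x,y} P(x,y) log₂ P(x,y). Per-cell terms -P(x,y)·log₂P(x,y):
  X=0: 0.5122, 0.4641
  X=1: 0.0955, 0.3999
Sum of the 4 terms: H(X,Y) = 1.4717 bits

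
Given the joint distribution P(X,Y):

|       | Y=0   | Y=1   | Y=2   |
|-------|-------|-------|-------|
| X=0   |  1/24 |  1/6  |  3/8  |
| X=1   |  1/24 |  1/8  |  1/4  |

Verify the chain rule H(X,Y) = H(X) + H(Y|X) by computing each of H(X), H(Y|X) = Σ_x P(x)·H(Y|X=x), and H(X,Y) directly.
H(X) = 0.9799 bits, H(Y|X) = 1.2387 bits, H(X,Y) = 2.2185 bits

Marginal of X (row sums):
  P(X=0) = 1/24 + 1/6 + 3/8 = 7/12
  P(X=1) = 1/24 + 1/8 + 1/4 = 5/12
H(X) = -[(7/12)·log₂(7/12) + (5/12)·log₂(5/12)]
  = 0.453604 + 0.526264 = 0.9799 bits

H(Y|X) = Σ_x P(x)·H(Y|X=x):
  X=0: P(X=0) = 7/12, P(Y|X=0) = (1/14, 2/7, 9/14) → H(Y|X=0) = 1.198117
  X=1: P(X=1) = 5/12, P(Y|X=1) = (1/10, 3/10, 3/5) → H(Y|X=1) = 1.295462
H(Y|X) = (7/12)·1.198117 + (5/12)·1.295462 = 1.2387 bits

H(X,Y) = -Σ_{x,y} P(x,y) log₂ P(x,y). Per-cell terms -P(x,y)·log₂P(x,y):
  X=0: 0.191040, 0.430827, 0.530639
  X=1: 0.191040, 0.375000, 0.500000
Sum of the 6 terms: H(X,Y) = 2.2185 bits

Chain rule check:
  H(X) + H(Y|X) = 0.9799 + 1.2387 = 2.2186 bits
  H(X,Y) = 2.2185 bits
✓ Chain rule verified (Δ = 0.0001 is 4-dp rounding noise: each of the three values was rounded independently).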